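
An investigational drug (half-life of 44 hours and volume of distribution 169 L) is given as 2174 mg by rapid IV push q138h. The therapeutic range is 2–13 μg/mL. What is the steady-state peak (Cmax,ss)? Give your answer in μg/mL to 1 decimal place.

14.5 μg/mL

k = ln2/t½ = ln2/44 ≈ 0.015753 h⁻¹; fraction remaining f = e^(−kτ) = e^(−0.015753×138) ≈ 0.1137.
At steady state, accumulation factor R = 1/(1 − e^(−kτ)) ≈ 1.1283.
Each bolus raises the concentration by D/Vd = 2174/169 ≈ 12.864 μg/mL.
Cmax,ss = C₀/(1 − f) ≈ 12.864/0.8863 ≈ 14.514 μg/mL.
Peak 14.5 μg/mL vs MTC 13 μg/mL: exceeds toxic threshold.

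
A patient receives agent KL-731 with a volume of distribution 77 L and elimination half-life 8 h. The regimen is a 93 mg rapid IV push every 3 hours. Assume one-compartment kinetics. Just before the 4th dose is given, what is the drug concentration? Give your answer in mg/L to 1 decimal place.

f = (1/2)^(τ/t½) = (1/2)^(3/8) ≈ 0.7711.
C₀ = D/Vd = 93/77 ≈ 1.208 mg/L.
Before the 4th dose, 3 doses have been given. Superposition: Cmin = C₀·(f + f² + … + f^3).
≈ 1.208 × (0.7711 + 0.5946 + 0.4585) ≈ 1.208 × 1.8242 ≈ 2.204 mg/L.

2.2 mg/L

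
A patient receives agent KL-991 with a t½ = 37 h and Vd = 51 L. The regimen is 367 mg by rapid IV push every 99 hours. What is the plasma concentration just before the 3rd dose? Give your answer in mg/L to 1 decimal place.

f = (1/2)^(τ/t½) = (1/2)^(99/37) ≈ 0.1565.
C₀ = D/Vd = 367/51 ≈ 7.196 mg/L.
Before the 3rd dose, 2 doses have been given. Superposition: Cmin = C₀·(f + f²).
≈ 7.196 × (0.1565 + 0.0245) ≈ 7.196 × 0.1810 ≈ 1.302 mg/L.

1.3 mg/L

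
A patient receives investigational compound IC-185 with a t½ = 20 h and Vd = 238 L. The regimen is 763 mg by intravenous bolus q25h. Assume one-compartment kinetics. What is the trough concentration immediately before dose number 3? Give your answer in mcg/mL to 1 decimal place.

1.9 mcg/mL

f = (1/2)^(τ/t½) = (1/2)^(25/20) ≈ 0.4204.
C₀ = D/Vd = 763/238 ≈ 3.206 mcg/mL.
Before the 3rd dose, 2 doses have been given. Superposition: Cmin = C₀·(f + f²).
≈ 3.206 × (0.4204 + 0.1767) ≈ 3.206 × 0.5971 ≈ 1.914 mcg/mL.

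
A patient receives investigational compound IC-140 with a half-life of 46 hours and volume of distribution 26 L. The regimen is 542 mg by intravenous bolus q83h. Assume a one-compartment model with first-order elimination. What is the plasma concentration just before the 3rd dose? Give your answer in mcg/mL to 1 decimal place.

f = (1/2)^(τ/t½) = (1/2)^(83/46) ≈ 0.2863.
C₀ = D/Vd = 542/26 ≈ 20.846 mcg/mL.
Before the 3rd dose, 2 doses have been given. Superposition: Cmin = C₀·(f + f²).
≈ 20.846 × (0.2863 + 0.0820) ≈ 20.846 × 0.3683 ≈ 7.678 mcg/mL.

7.7 mcg/mL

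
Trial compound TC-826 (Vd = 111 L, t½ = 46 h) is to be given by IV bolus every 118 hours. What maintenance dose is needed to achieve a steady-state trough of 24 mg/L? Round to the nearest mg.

τ/t½ = 118/46 ≈ 2.5652, so f = (1/2)^(118/46) ≈ 0.168963.
Cmin,ss = (D/Vd)·f/(1−f), so D = Cmin,ss·Vd·(1−f)/f.
D = 24 × 111 × (1−f)/f ≈ 24 × 111 × 4.91846 ≈ 13102.78 mg.

13103 mg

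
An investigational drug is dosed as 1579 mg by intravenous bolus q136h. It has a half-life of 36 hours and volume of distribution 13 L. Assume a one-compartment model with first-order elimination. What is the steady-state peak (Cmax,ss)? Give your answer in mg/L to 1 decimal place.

τ/t½ = 136/36 ≈ 3.7778, so fraction remaining f = (1/2)^(136/36) ≈ 0.0729.
Accumulation ratio R = 1/(1 − f) ≈ 1/0.9271 ≈ 1.0786.
Single-dose peak C₀ = D/Vd = 1579/13 ≈ 121.462 mg/L.
Cmax,ss = C₀/(1 − f) ≈ 121.462/0.9271 ≈ 131.013 mg/L.

131.0 mg/L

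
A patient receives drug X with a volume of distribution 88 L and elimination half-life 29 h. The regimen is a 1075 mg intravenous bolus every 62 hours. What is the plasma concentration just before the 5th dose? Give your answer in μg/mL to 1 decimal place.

3.6 μg/mL

f = (1/2)^(τ/t½) = (1/2)^(62/29) ≈ 0.2272.
C₀ = D/Vd = 1075/88 ≈ 12.216 μg/mL.
Before the 5th dose, 4 doses have been given. Superposition: Cmin = C₀·(f + f² + … + f^4).
≈ 12.216 × (0.2272 + 0.0516 + 0.0117 + 0.0027) ≈ 12.216 × 0.2932 ≈ 3.582 μg/mL.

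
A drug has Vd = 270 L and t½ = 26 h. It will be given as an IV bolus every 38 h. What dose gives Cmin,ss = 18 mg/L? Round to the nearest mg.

τ/t½ = 38/26 ≈ 1.4615, so f = (1/2)^(38/26) ≈ 0.363106.
Cmin,ss = (D/Vd)·f/(1−f), so D = Cmin,ss·Vd·(1−f)/f.
D = 18 × 270 × (1−f)/f ≈ 18 × 270 × 1.75402 ≈ 8524.54 mg.

8525 mg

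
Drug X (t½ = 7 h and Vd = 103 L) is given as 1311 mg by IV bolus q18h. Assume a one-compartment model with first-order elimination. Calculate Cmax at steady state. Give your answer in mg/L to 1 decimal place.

15.3 mg/L

τ/t½ = 18/7 ≈ 2.5714, so fraction remaining f = (1/2)^(18/7) ≈ 0.1682.
At steady state, accumulation factor R = 1/(1 − e^(−kτ)) ≈ 1.2022.
Each bolus raises the concentration by D/Vd = 1311/103 ≈ 12.728 mg/L.
Steady-state peak Cmax,ss = C₀·R ≈ 12.728 × 1.2022 ≈ 15.302 mg/L.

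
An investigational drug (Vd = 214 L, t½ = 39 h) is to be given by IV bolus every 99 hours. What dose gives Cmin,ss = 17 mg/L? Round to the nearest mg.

τ/t½ = 99/39 ≈ 2.5385, so f = (1/2)^(99/39) ≈ 0.172126.
Cmin,ss = (D/Vd)·f/(1−f), so D = Cmin,ss·Vd·(1−f)/f.
D = 17 × 214 × (1−f)/f ≈ 17 × 214 × 4.80970 ≈ 17497.69 mg.

17498 mg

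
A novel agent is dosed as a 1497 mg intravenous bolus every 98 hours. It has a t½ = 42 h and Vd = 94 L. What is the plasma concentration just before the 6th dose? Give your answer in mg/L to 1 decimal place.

3.9 mg/L

f = (1/2)^(τ/t½) = (1/2)^(98/42) ≈ 0.1984.
C₀ = D/Vd = 1497/94 ≈ 15.926 mg/L.
Before the 6th dose, 5 doses have been given. Superposition: Cmin = C₀·(f + f² + … + f^5).
≈ 15.926 × (0.1984 + 0.0394 + 0.0078 + 0.0015 + 0.0003) ≈ 15.926 × 0.2474 ≈ 3.940 mg/L.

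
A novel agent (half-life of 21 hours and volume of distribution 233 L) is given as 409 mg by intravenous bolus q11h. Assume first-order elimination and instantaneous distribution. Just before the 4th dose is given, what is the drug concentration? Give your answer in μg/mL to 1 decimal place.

2.7 μg/mL

f = (1/2)^(τ/t½) = (1/2)^(11/21) ≈ 0.6955.
C₀ = D/Vd = 409/233 ≈ 1.755 μg/mL.
Before the 4th dose, 3 doses have been given. Superposition: Cmin = C₀·(f + f² + … + f^3).
≈ 1.755 × (0.6955 + 0.4837 + 0.3364) ≈ 1.755 × 1.5156 ≈ 2.660 μg/mL.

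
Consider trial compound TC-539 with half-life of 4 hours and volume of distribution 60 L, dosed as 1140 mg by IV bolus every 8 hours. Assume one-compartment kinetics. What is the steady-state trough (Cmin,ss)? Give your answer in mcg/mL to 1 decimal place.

The dosing interval is 2 half-lives, so f = 2^(−2) = 0.25.
At steady state, R = 1/(1 − 0.25) = 4/3.
Single-dose peak C₀ = D/Vd = 1140/60 = 19 mcg/mL.
Steady-state peak Cmax,ss = C₀·R = 19 × 4/3 ≈ 25.333 mcg/mL.
Steady-state trough Cmin,ss = Cmax,ss·f ≈ 25.333 × 0.25 ≈ 6.333 mcg/mL.

6.3 mcg/mL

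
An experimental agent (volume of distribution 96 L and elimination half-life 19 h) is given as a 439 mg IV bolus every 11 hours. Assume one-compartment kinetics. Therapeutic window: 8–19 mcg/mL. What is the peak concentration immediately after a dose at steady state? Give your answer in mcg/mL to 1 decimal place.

13.8 mcg/mL

k = ln2/t½ = ln2/19 ≈ 0.036481 h⁻¹; fraction remaining f = e^(−kτ) = e^(−0.036481×11) ≈ 0.6695.
Accumulation ratio R = 1/(1 − f) ≈ 1/0.3305 ≈ 3.0257.
Each bolus raises the concentration by D/Vd = 439/96 ≈ 4.573 mcg/mL.
Steady-state peak Cmax,ss = C₀·R ≈ 4.573 × 3.0257 ≈ 13.837 mcg/mL.
Peak 13.8 mcg/mL vs MTC 19 mcg/mL: below toxic threshold.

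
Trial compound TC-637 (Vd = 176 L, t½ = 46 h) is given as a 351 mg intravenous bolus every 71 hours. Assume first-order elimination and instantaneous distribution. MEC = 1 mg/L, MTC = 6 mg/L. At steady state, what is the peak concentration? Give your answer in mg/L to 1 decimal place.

τ/t½ = 71/46 ≈ 1.5435, so fraction remaining f = (1/2)^(71/46) ≈ 0.3431.
Accumulation ratio R = 1/(1 − f) ≈ 1/0.6569 ≈ 1.5223.
Single-dose peak C₀ = D/Vd = 351/176 ≈ 1.994 mg/L.
Steady-state peak Cmax,ss = C₀·R ≈ 1.994 × 1.5223 ≈ 3.035 mg/L.
Peak 3.0 mg/L vs MTC 6 mg/L: below toxic threshold.

3.0 mg/L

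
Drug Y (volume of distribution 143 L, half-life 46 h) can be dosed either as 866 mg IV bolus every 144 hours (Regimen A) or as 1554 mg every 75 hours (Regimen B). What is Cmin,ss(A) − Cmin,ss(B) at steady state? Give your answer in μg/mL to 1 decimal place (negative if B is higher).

Regimen A: f = (1/2)^(144/46) ≈ 0.1142; Cmin,ss = (866/143)·f/(1−f) ≈ 0.781 μg/mL.
Regimen B: f = (1/2)^(75/46) ≈ 0.3230; Cmin,ss = (1554/143)·f/(1−f) ≈ 5.185 μg/mL.
Difference ≈ 0.781 − 5.185 ≈ -4.404 μg/mL.

-4.4 μg/mL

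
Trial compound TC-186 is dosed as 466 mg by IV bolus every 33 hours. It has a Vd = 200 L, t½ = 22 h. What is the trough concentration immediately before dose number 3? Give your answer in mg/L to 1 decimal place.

1.1 mg/L

f = (1/2)^(τ/t½) = (1/2)^(33/22) ≈ 0.3536.
C₀ = D/Vd = 466/200 ≈ 2.330 mg/L.
Before the 3rd dose, 2 doses have been given. Superposition: Cmin = C₀·(f + f²).
≈ 2.330 × (0.3536 + 0.1250) ≈ 2.330 × 0.4786 ≈ 1.115 mg/L.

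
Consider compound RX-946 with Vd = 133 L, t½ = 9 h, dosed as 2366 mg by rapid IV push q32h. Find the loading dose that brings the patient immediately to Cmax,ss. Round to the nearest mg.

f = (1/2)^(32/9) ≈ 0.085049; accumulation ratio R = 1/(1−f) ≈ 1.09295.
Loading dose to hit Cmax,ss on first dose: D_load = D_maint·R ≈ 2366 × 1.09295 ≈ 2585.92 mg.

2586 mg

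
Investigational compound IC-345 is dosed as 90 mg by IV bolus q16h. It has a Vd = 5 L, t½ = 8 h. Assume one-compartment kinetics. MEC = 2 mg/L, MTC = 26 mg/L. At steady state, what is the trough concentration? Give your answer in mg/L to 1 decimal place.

6.0 mg/L

τ = 16 h = 2 half-lives, so f = (1/2)^2 = 0.25.
Accumulation ratio R = 1/(1 − f) = 1/0.75 = 4/3.
Single-dose peak C₀ = D/Vd = 90/5 = 18 mg/L.
Steady-state peak Cmax,ss = C₀·R = 18 × 4/3 ≈ 24.000 mg/L.
Steady-state trough Cmin,ss = Cmax,ss·f ≈ 24.000 × 0.25 ≈ 6.000 mg/L.
Trough 6.0 mg/L vs MEC 2 mg/L: adequate.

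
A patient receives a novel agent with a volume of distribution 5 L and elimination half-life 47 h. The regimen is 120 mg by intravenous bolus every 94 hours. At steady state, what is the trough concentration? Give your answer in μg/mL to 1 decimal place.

τ = 94 h = 2 half-lives, so f = (1/2)^2 = 0.25.
Accumulation ratio R = 1/(1 − f) = 1/0.75 = 4/3.
Single-dose peak C₀ = D/Vd = 120/5 = 24 μg/mL.
Steady-state peak Cmax,ss = C₀·R = 24 × 4/3 ≈ 32.000 μg/mL.
Steady-state trough Cmin,ss = Cmax,ss·f ≈ 32.000 × 0.25 ≈ 8.000 μg/mL.

8.0 μg/mL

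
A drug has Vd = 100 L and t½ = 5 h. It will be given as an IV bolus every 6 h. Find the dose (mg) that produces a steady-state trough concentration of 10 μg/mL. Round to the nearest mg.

τ/t½ = 6/5 ≈ 1.2, so f = (1/2)^(6/5) ≈ 0.435275.
Cmin,ss = (D/Vd)·f/(1−f), so D = Cmin,ss·Vd·(1−f)/f.
D = 10 × 100 × (1−f)/f ≈ 10 × 100 × 1.29740 ≈ 1297.40 mg.

1297 mg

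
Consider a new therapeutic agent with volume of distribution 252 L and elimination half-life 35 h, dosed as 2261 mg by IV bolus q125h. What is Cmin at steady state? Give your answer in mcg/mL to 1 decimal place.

0.8 mcg/mL

Over one 125-h interval, 125/35 ≈ 3.5714 half-lives elapse, leaving f ≈ 0.0841 of each dose.
At steady state, accumulation factor R = 1/(1 − e^(−kτ)) ≈ 1.0918.
Single-dose peak C₀ = D/Vd = 2261/252 ≈ 8.972 mcg/mL.
Cmax,ss = C₀/(1 − f) ≈ 8.972/0.9159 ≈ 9.796 mcg/mL.
Steady-state trough Cmin,ss = Cmax,ss·f ≈ 9.796 × 0.0841 ≈ 0.824 mcg/mL.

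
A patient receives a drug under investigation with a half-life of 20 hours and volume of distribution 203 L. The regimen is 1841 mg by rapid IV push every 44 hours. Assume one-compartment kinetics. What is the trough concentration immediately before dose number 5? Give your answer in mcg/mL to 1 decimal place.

2.5 mcg/mL

f = (1/2)^(τ/t½) = (1/2)^(44/20) ≈ 0.2176.
C₀ = D/Vd = 1841/203 ≈ 9.069 mcg/mL.
Before the 5th dose, 4 doses have been given. Superposition: Cmin = C₀·(f + f² + … + f^4).
≈ 9.069 × (0.2176 + 0.0473 + 0.0103 + 0.0022) ≈ 9.069 × 0.2774 ≈ 2.516 mcg/mL.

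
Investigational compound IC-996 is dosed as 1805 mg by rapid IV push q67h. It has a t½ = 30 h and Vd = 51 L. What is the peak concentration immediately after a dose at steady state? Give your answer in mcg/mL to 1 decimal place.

45.0 mcg/mL

k = ln2/t½ = ln2/30 ≈ 0.023105 h⁻¹; fraction remaining f = e^(−kτ) = e^(−0.023105×67) ≈ 0.2127.
At steady state, accumulation factor R = 1/(1 − e^(−kτ)) ≈ 1.2702.
Each bolus raises the concentration by D/Vd = 1805/51 ≈ 35.392 mcg/mL.
Steady-state peak Cmax,ss = C₀·R ≈ 35.392 × 1.2702 ≈ 44.955 mcg/mL.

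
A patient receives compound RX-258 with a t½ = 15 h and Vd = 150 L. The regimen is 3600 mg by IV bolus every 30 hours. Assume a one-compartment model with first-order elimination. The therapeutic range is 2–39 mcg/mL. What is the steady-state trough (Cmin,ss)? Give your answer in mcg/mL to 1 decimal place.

8.0 mcg/mL

The dosing interval is 2 half-lives, so f = 2^(−2) = 0.25.
At steady state, R = 1/(1 − 0.25) = 4/3.
Single-dose peak C₀ = D/Vd = 3600/150 = 24 mcg/mL.
Steady-state peak Cmax,ss = C₀·R = 24 × 4/3 ≈ 32.000 mcg/mL.
Steady-state trough Cmin,ss = Cmax,ss·f ≈ 32.000 × 0.25 ≈ 8.000 mcg/mL.
Trough 8.0 mcg/mL vs MEC 2 mcg/mL: adequate.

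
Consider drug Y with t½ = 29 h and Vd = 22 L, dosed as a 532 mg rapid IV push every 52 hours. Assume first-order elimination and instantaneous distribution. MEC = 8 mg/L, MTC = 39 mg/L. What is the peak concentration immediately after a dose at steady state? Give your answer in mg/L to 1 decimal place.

34.0 mg/L

τ/t½ = 52/29 ≈ 1.7931, so fraction remaining f = (1/2)^(52/29) ≈ 0.2886.
Accumulation ratio R = 1/(1 − f) ≈ 1/0.7114 ≈ 1.4057.
Single-dose peak C₀ = D/Vd = 532/22 ≈ 24.182 mg/L.
Steady-state peak Cmax,ss = C₀·R ≈ 24.182 × 1.4057 ≈ 33.993 mg/L.
Peak 34.0 mg/L vs MTC 39 mg/L: below toxic threshold.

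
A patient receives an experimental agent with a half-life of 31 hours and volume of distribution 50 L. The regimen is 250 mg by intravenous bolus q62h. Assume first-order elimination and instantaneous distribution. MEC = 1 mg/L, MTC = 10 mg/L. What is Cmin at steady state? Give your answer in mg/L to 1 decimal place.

τ = 62 h = 2 half-lives, so f = (1/2)^2 = 0.25.
Accumulation ratio R = 1/(1 − f) = 1/0.75 = 4/3.
Single-dose peak C₀ = D/Vd = 250/50 = 5 mg/L.
Steady-state peak Cmax,ss = C₀·R = 5 × 4/3 ≈ 6.667 mg/L.
Steady-state trough Cmin,ss = Cmax,ss·f ≈ 6.667 × 0.25 ≈ 1.667 mg/L.
Trough 1.7 mg/L vs MEC 1 mg/L: adequate.

1.7 mg/L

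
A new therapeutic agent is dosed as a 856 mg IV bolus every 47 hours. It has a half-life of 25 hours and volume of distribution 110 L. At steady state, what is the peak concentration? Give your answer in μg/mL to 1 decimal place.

10.7 μg/mL

k = ln2/t½ = ln2/25 ≈ 0.027726 h⁻¹; fraction remaining f = e^(−kτ) = e^(−0.027726×47) ≈ 0.2717.
At steady state, accumulation factor R = 1/(1 − e^(−kτ)) ≈ 1.3731.
Each bolus raises the concentration by D/Vd = 856/110 ≈ 7.782 μg/mL.
Cmax,ss = C₀/(1 − f) ≈ 7.782/0.7283 ≈ 10.685 μg/mL.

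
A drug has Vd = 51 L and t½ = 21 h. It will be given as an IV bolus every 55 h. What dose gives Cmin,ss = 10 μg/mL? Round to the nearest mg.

τ/t½ = 55/21 ≈ 2.619, so f = (1/2)^(55/21) ≈ 0.162775.
Cmin,ss = (D/Vd)·f/(1−f), so D = Cmin,ss·Vd·(1−f)/f.
D = 10 × 51 × (1−f)/f ≈ 10 × 51 × 5.14345 ≈ 2623.16 mg.

2623 mg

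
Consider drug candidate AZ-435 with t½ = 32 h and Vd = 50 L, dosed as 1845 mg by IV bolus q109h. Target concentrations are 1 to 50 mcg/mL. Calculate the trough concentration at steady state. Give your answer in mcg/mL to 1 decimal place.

k = ln2/t½ = ln2/32 ≈ 0.021661 h⁻¹; fraction remaining f = e^(−kτ) = e^(−0.021661×109) ≈ 0.0943.
At steady state, accumulation factor R = 1/(1 − e^(−kτ)) ≈ 1.1041.
Each bolus raises the concentration by D/Vd = 1845/50 ≈ 36.900 mcg/mL.
Steady-state peak Cmax,ss = C₀·R ≈ 36.900 × 1.1041 ≈ 40.741 mcg/mL.
Steady-state trough Cmin,ss = Cmax,ss·f ≈ 40.741 × 0.0943 ≈ 3.842 mcg/mL.
Trough 3.8 mcg/mL vs MEC 1 mcg/mL: adequate.

3.8 mcg/mL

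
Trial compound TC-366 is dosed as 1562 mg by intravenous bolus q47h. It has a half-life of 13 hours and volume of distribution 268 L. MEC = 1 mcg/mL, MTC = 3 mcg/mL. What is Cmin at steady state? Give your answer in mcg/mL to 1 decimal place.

0.5 mcg/mL

k = ln2/t½ = ln2/13 ≈ 0.053319 h⁻¹; fraction remaining f = e^(−kτ) = e^(−0.053319×47) ≈ 0.0816.
Accumulation ratio R = 1/(1 − f) ≈ 1/0.9184 ≈ 1.0889.
Each bolus raises the concentration by D/Vd = 1562/268 ≈ 5.828 mcg/mL.
Cmax,ss = C₀/(1 − f) ≈ 5.828/0.9184 ≈ 6.346 mcg/mL.
Steady-state trough Cmin,ss = Cmax,ss·f ≈ 6.346 × 0.0816 ≈ 0.518 mcg/mL.
Trough 0.5 mcg/mL vs MEC 1 mcg/mL: subtherapeutic.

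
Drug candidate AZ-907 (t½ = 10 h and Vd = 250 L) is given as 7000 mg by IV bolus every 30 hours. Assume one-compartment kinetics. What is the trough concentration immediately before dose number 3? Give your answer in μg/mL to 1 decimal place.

f = (1/2)^(τ/t½) = (1/2)^(30/10) ≈ 0.1250.
C₀ = D/Vd = 7000/250 ≈ 28.000 μg/mL.
Before the 3rd dose, 2 doses have been given. Superposition: Cmin = C₀·(f + f²).
≈ 28.000 × (0.1250 + 0.0156) ≈ 28.000 × 0.1406 ≈ 3.937 μg/mL.

3.9 μg/mL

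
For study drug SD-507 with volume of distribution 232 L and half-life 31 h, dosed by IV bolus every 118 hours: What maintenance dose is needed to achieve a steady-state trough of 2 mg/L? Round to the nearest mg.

6028 mg

τ/t½ = 118/31 ≈ 3.8065, so f = (1/2)^(118/31) ≈ 0.071473.
Cmin,ss = (D/Vd)·f/(1−f), so D = Cmin,ss·Vd·(1−f)/f.
D = 2 × 232 × (1−f)/f ≈ 2 × 232 × 12.99130 ≈ 6027.96 mg.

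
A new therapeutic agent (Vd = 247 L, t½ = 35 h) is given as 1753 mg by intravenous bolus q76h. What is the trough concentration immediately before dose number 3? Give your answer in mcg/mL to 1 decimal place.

1.9 mcg/mL

f = (1/2)^(τ/t½) = (1/2)^(76/35) ≈ 0.2220.
C₀ = D/Vd = 1753/247 ≈ 7.097 mcg/mL.
Before the 3rd dose, 2 doses have been given. Superposition: Cmin = C₀·(f + f²).
≈ 7.097 × (0.2220 + 0.0493) ≈ 7.097 × 0.2713 ≈ 1.925 mcg/mL.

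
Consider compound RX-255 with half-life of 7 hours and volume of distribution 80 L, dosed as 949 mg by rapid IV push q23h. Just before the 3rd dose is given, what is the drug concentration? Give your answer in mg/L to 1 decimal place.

f = (1/2)^(τ/t½) = (1/2)^(23/7) ≈ 0.1025.
C₀ = D/Vd = 949/80 ≈ 11.863 mg/L.
Before the 3rd dose, 2 doses have been given. Superposition: Cmin = C₀·(f + f²).
≈ 11.863 × (0.1025 + 0.0105) ≈ 11.863 × 0.1130 ≈ 1.341 mg/L.

1.3 mg/L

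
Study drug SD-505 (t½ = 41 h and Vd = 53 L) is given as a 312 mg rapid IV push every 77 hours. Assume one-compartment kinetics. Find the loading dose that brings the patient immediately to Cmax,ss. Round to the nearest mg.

f = (1/2)^(77/41) ≈ 0.272051; accumulation ratio R = 1/(1−f) ≈ 1.37372.
Loading dose to hit Cmax,ss on first dose: D_load = D_maint·R ≈ 312 × 1.37372 ≈ 428.60 mg.

429 mg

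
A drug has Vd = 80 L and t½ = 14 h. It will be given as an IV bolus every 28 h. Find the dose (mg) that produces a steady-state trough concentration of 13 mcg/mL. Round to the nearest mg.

3120 mg

τ/t½ = 28/14 ≈ 2, so f = (1/2)^(28/14) ≈ 0.250000.
Cmin,ss = (D/Vd)·f/(1−f), so D = Cmin,ss·Vd·(1−f)/f.
D = 13 × 80 × (1−f)/f ≈ 13 × 80 × 3.00000 ≈ 3120.00 mg.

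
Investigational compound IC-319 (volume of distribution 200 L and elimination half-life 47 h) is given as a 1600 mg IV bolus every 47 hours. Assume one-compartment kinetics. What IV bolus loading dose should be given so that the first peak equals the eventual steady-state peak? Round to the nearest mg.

3200 mg

f = (1/2)^(47/47) ≈ 0.500000; accumulation ratio R = 1/(1−f) ≈ 2.00000.
Loading dose to hit Cmax,ss on first dose: D_load = D_maint·R ≈ 1600 × 2.00000 ≈ 3200.00 mg.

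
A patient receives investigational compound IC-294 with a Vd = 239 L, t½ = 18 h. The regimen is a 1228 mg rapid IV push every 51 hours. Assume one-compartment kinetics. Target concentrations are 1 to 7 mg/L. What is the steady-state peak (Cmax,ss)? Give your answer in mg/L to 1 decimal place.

6.0 mg/L

Over one 51-h interval, 51/18 ≈ 2.8333 half-lives elapse, leaving f ≈ 0.1403 of each dose.
At steady state, accumulation factor R = 1/(1 − e^(−kτ)) ≈ 1.1632.
Single-dose peak C₀ = D/Vd = 1228/239 ≈ 5.138 mg/L.
Cmax,ss = C₀/(1 − f) ≈ 5.138/0.8597 ≈ 5.977 mg/L.
Peak 6.0 mg/L vs MTC 7 mg/L: below toxic threshold.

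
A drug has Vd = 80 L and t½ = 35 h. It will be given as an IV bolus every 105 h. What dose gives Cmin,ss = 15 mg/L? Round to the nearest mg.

8400 mg

τ/t½ = 105/35 ≈ 3, so f = (1/2)^(105/35) ≈ 0.125000.
Cmin,ss = (D/Vd)·f/(1−f), so D = Cmin,ss·Vd·(1−f)/f.
D = 15 × 80 × (1−f)/f ≈ 15 × 80 × 7.00000 ≈ 8400.00 mg.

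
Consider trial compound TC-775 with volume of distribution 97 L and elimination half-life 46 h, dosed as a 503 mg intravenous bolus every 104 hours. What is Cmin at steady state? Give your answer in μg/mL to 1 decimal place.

τ/t½ = 104/46 ≈ 2.2609, so fraction remaining f = (1/2)^(104/46) ≈ 0.2086.
At steady state, accumulation factor R = 1/(1 − e^(−kτ)) ≈ 1.2636.
Each bolus raises the concentration by D/Vd = 503/97 ≈ 5.186 μg/mL.
Cmax,ss = C₀/(1 − f) ≈ 5.186/0.7914 ≈ 6.553 μg/mL.
One interval later, Cmin,ss = Cmax,ss·e^(−kτ) ≈ 6.553 × 0.2086 ≈ 1.367 μg/mL.

1.4 μg/mL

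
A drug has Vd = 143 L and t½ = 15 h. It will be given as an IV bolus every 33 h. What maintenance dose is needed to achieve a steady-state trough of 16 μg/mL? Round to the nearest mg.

8225 mg

τ/t½ = 33/15 ≈ 2.2, so f = (1/2)^(33/15) ≈ 0.217638.
Cmin,ss = (D/Vd)·f/(1−f), so D = Cmin,ss·Vd·(1−f)/f.
D = 16 × 143 × (1−f)/f ≈ 16 × 143 × 3.59479 ≈ 8224.88 mg.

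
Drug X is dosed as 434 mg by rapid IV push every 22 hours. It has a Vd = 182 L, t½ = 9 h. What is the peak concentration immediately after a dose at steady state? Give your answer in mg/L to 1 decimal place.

Over one 22-h interval, 22/9 ≈ 2.4444 half-lives elapse, leaving f ≈ 0.1837 of each dose.
At steady state, accumulation factor R = 1/(1 − e^(−kτ)) ≈ 1.2250.
Single-dose peak C₀ = D/Vd = 434/182 ≈ 2.385 mg/L.
Steady-state peak Cmax,ss = C₀·R ≈ 2.385 × 1.2250 ≈ 2.922 mg/L.

2.9 mg/L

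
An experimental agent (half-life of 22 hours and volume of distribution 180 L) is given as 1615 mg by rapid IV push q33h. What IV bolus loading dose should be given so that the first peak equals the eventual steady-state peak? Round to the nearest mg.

2498 mg

f = (1/2)^(33/22) ≈ 0.353553; accumulation ratio R = 1/(1−f) ≈ 1.54692.
Loading dose to hit Cmax,ss on first dose: D_load = D_maint·R ≈ 1615 × 1.54692 ≈ 2498.28 mg.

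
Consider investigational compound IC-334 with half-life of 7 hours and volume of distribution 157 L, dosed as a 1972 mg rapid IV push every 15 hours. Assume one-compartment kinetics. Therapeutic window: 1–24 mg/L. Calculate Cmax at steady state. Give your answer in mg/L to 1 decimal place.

16.2 mg/L

k = ln2/t½ = ln2/7 ≈ 0.099021 h⁻¹; fraction remaining f = e^(−kτ) = e^(−0.099021×15) ≈ 0.2264.
At steady state, accumulation factor R = 1/(1 − e^(−kτ)) ≈ 1.2927.
Single-dose peak C₀ = D/Vd = 1972/157 ≈ 12.561 mg/L.
Steady-state peak Cmax,ss = C₀·R ≈ 12.561 × 1.2927 ≈ 16.238 mg/L.
Peak 16.2 mg/L vs MTC 24 mg/L: below toxic threshold.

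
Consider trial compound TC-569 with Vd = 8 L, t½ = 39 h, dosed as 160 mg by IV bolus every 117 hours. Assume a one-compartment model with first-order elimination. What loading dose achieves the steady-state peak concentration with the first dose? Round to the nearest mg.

f = (1/2)^(117/39) ≈ 0.125000; accumulation ratio R = 1/(1−f) ≈ 1.14286.
Loading dose to hit Cmax,ss on first dose: D_load = D_maint·R ≈ 160 × 1.14286 ≈ 182.86 mg.

183 mg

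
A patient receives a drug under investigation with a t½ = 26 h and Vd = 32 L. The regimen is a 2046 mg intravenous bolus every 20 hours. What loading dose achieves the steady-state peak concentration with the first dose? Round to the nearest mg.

4951 mg

f = (1/2)^(20/26) ≈ 0.586730; accumulation ratio R = 1/(1−f) ≈ 2.41973.
Loading dose to hit Cmax,ss on first dose: D_load = D_maint·R ≈ 2046 × 2.41973 ≈ 4950.77 mg.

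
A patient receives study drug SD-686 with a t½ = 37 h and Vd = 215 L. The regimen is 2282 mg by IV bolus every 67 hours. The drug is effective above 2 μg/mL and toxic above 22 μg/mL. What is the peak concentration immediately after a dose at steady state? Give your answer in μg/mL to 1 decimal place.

14.8 μg/mL

τ/t½ = 67/37 ≈ 1.8108, so fraction remaining f = (1/2)^(67/37) ≈ 0.2850.
Accumulation ratio R = 1/(1 − f) ≈ 1/0.7150 ≈ 1.3986.
Each bolus raises the concentration by D/Vd = 2282/215 ≈ 10.614 μg/mL.
Steady-state peak Cmax,ss = C₀·R ≈ 10.614 × 1.3986 ≈ 14.845 μg/mL.
Peak 14.8 μg/mL vs MTC 22 μg/mL: below toxic threshold.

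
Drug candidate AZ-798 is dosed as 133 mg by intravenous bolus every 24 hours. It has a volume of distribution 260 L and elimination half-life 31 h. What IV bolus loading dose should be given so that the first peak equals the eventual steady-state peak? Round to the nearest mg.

f = (1/2)^(24/31) ≈ 0.584715; accumulation ratio R = 1/(1−f) ≈ 2.40798.
Loading dose to hit Cmax,ss on first dose: D_load = D_maint·R ≈ 133 × 2.40798 ≈ 320.26 mg.

320 mg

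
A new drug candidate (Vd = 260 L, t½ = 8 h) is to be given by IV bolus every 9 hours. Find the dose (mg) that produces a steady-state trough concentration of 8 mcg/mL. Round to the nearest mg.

2457 mg

τ/t½ = 9/8 ≈ 1.125, so f = (1/2)^(9/8) ≈ 0.458502.
Cmin,ss = (D/Vd)·f/(1−f), so D = Cmin,ss·Vd·(1−f)/f.
D = 8 × 260 × (1−f)/f ≈ 8 × 260 × 1.18102 ≈ 2456.52 mg.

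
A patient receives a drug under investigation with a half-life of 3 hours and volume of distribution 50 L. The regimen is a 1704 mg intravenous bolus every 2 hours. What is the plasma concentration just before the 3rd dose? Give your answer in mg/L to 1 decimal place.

f = (1/2)^(τ/t½) = (1/2)^(2/3) ≈ 0.6300.
C₀ = D/Vd = 1704/50 ≈ 34.080 mg/L.
Before the 3rd dose, 2 doses have been given. Superposition: Cmin = C₀·(f + f²).
≈ 34.080 × (0.6300 + 0.3969) ≈ 34.080 × 1.0269 ≈ 34.997 mg/L.

35.0 mg/L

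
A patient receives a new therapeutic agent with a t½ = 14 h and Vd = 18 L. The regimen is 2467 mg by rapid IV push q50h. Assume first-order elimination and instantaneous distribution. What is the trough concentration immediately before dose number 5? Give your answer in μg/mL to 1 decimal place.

f = (1/2)^(τ/t½) = (1/2)^(50/14) ≈ 0.0841.
C₀ = D/Vd = 2467/18 ≈ 137.056 μg/mL.
Before the 5th dose, 4 doses have been given. Superposition: Cmin = C₀·(f + f² + … + f^4).
≈ 137.056 × (0.0841 + 0.0071 + 0.0006 + 0.0001) ≈ 137.056 × 0.0919 ≈ 12.595 μg/mL.

12.6 μg/mL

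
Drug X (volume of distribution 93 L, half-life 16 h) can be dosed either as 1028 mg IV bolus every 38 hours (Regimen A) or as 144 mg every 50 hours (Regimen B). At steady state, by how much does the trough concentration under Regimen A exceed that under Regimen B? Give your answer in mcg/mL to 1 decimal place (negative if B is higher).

Regimen A: f = (1/2)^(38/16) ≈ 0.1928; Cmin,ss = (1028/93)·f/(1−f) ≈ 2.640 mcg/mL.
Regimen B: f = (1/2)^(50/16) ≈ 0.1146; Cmin,ss = (144/93)·f/(1−f) ≈ 0.200 mcg/mL.
Difference ≈ 2.640 − 0.200 ≈ 2.440 mcg/mL.

2.4 mcg/mL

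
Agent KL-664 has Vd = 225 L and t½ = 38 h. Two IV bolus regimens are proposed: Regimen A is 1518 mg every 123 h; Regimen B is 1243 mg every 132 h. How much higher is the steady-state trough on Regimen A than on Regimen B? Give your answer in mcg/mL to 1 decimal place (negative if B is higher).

0.3 mcg/mL

Regimen A: f = (1/2)^(123/38) ≈ 0.1061; Cmin,ss = (1518/225)·f/(1−f) ≈ 0.801 mcg/mL.
Regimen B: f = (1/2)^(132/38) ≈ 0.0900; Cmin,ss = (1243/225)·f/(1−f) ≈ 0.546 mcg/mL.
Difference ≈ 0.801 − 0.546 ≈ 0.255 mcg/mL.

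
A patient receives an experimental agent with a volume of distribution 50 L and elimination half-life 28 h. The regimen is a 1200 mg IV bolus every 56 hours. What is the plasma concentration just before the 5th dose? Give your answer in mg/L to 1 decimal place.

f = (1/2)^(τ/t½) = (1/2)^(56/28) ≈ 0.2500.
C₀ = D/Vd = 1200/50 ≈ 24.000 mg/L.
Before the 5th dose, 4 doses have been given. Superposition: Cmin = C₀·(f + f² + … + f^4).
≈ 24.000 × (0.2500 + 0.0625 + 0.0156 + 0.0039) ≈ 24.000 × 0.3320 ≈ 7.968 mg/L.

8.0 mg/L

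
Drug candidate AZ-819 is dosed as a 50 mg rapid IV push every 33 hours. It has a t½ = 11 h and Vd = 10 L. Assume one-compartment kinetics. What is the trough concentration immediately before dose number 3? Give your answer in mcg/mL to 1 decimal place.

0.7 mcg/mL

f = (1/2)^(τ/t½) = (1/2)^(33/11) ≈ 0.1250.
C₀ = D/Vd = 50/10 ≈ 5.000 mcg/mL.
Before the 3rd dose, 2 doses have been given. Superposition: Cmin = C₀·(f + f²).
≈ 5.000 × (0.1250 + 0.0156) ≈ 5.000 × 0.1406 ≈ 0.703 mcg/mL.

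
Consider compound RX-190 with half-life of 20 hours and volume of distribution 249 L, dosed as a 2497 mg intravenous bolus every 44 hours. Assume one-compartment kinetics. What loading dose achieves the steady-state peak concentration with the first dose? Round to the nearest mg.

3192 mg

f = (1/2)^(44/20) ≈ 0.217638; accumulation ratio R = 1/(1−f) ≈ 1.27818.
Loading dose to hit Cmax,ss on first dose: D_load = D_maint·R ≈ 2497 × 1.27818 ≈ 3191.62 mg.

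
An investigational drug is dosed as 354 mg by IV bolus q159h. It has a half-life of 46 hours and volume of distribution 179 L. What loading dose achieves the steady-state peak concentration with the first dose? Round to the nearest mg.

389 mg

f = (1/2)^(159/46) ≈ 0.091093; accumulation ratio R = 1/(1−f) ≈ 1.10022.
Loading dose to hit Cmax,ss on first dose: D_load = D_maint·R ≈ 354 × 1.10022 ≈ 389.48 mg.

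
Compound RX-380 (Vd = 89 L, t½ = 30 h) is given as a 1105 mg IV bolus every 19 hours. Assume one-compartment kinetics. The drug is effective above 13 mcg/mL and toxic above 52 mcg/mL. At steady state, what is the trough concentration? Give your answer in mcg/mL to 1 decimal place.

k = ln2/t½ = ln2/30 ≈ 0.023105 h⁻¹; fraction remaining f = e^(−kτ) = e^(−0.023105×19) ≈ 0.6447.
Accumulation ratio R = 1/(1 − f) ≈ 1/0.3553 ≈ 2.8145.
Single-dose peak C₀ = D/Vd = 1105/89 ≈ 12.416 mcg/mL.
Steady-state peak Cmax,ss = C₀·R ≈ 12.416 × 2.8145 ≈ 34.945 mcg/mL.
One interval later, Cmin,ss = Cmax,ss·e^(−kτ) ≈ 34.945 × 0.6447 ≈ 22.529 mcg/mL.
Trough 22.5 mcg/mL vs MEC 13 mcg/mL: adequate.

22.5 mcg/mL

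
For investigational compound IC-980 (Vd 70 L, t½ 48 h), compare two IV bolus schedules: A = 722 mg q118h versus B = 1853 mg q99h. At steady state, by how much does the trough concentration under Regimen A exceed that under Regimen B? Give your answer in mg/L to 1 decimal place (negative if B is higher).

-6.0 mg/L

Regimen A: f = (1/2)^(118/48) ≈ 0.1820; Cmin,ss = (722/70)·f/(1−f) ≈ 2.295 mg/L.
Regimen B: f = (1/2)^(99/48) ≈ 0.2394; Cmin,ss = (1853/70)·f/(1−f) ≈ 8.332 mg/L.
Difference ≈ 2.295 − 8.332 ≈ -6.037 mg/L.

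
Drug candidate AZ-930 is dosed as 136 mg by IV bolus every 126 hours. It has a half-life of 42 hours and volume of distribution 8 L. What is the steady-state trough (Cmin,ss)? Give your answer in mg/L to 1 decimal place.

The dosing interval is 3 half-lives, so f = 2^(−3) = 0.125.
At steady state, R = 1/(1 − 0.125) = 8/7.
Single-dose peak C₀ = D/Vd = 136/8 = 17 mg/L.
Steady-state peak Cmax,ss = C₀·R = 17 × 8/7 ≈ 19.429 mg/L.
Steady-state trough Cmin,ss = Cmax,ss·f ≈ 19.429 × 0.125 ≈ 2.429 mg/L.

2.4 mg/L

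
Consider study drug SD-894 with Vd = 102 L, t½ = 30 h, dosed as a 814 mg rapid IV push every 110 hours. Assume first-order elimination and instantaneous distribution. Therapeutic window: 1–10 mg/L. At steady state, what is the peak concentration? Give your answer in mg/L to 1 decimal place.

k = ln2/t½ = ln2/30 ≈ 0.023105 h⁻¹; fraction remaining f = e^(−kτ) = e^(−0.023105×110) ≈ 0.0787.
Accumulation ratio R = 1/(1 − f) ≈ 1/0.9213 ≈ 1.0854.
Each bolus raises the concentration by D/Vd = 814/102 ≈ 7.980 mg/L.
Cmax,ss = C₀/(1 − f) ≈ 7.980/0.9213 ≈ 8.662 mg/L.
Peak 8.7 mg/L vs MTC 10 mg/L: below toxic threshold.

8.7 mg/L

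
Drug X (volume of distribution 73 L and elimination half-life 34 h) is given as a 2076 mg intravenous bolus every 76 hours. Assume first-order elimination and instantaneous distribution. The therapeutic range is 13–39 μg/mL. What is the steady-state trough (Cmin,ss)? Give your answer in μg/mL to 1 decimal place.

7.7 μg/mL

Over one 76-h interval, 76/34 ≈ 2.2353 half-lives elapse, leaving f ≈ 0.2124 of each dose.
At steady state, accumulation factor R = 1/(1 − e^(−kτ)) ≈ 1.2697.
Single-dose peak C₀ = D/Vd = 2076/73 ≈ 28.438 μg/mL.
Cmax,ss = C₀/(1 − f) ≈ 28.438/0.7876 ≈ 36.107 μg/mL.
One interval later, Cmin,ss = Cmax,ss·e^(−kτ) ≈ 36.107 × 0.2124 ≈ 7.669 μg/mL.
Trough 7.7 μg/mL vs MEC 13 μg/mL: subtherapeutic.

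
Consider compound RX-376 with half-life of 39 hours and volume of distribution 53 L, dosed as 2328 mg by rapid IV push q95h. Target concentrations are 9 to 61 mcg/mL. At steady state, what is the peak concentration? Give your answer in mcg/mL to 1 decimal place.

53.9 mcg/mL

τ/t½ = 95/39 ≈ 2.4359, so fraction remaining f = (1/2)^(95/39) ≈ 0.1848.
Accumulation ratio R = 1/(1 − f) ≈ 1/0.8152 ≈ 1.2267.
Single-dose peak C₀ = D/Vd = 2328/53 ≈ 43.925 mcg/mL.
Steady-state peak Cmax,ss = C₀·R ≈ 43.925 × 1.2267 ≈ 53.883 mcg/mL.
Peak 53.9 mcg/mL vs MTC 61 mcg/mL: below toxic threshold.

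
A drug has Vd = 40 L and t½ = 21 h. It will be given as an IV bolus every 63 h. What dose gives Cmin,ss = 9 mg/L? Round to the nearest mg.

τ/t½ = 63/21 ≈ 3, so f = (1/2)^(63/21) ≈ 0.125000.
Cmin,ss = (D/Vd)·f/(1−f), so D = Cmin,ss·Vd·(1−f)/f.
D = 9 × 40 × (1−f)/f ≈ 9 × 40 × 7.00000 ≈ 2520.00 mg.

2520 mg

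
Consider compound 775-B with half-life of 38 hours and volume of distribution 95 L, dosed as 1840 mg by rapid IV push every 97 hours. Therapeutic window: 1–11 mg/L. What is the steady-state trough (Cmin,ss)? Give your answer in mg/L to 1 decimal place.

τ/t½ = 97/38 ≈ 2.5526, so fraction remaining f = (1/2)^(97/38) ≈ 0.1704.
At steady state, accumulation factor R = 1/(1 − e^(−kτ)) ≈ 1.2054.
Single-dose peak C₀ = D/Vd = 1840/95 ≈ 19.368 mg/L.
Cmax,ss = C₀/(1 − f) ≈ 19.368/0.8296 ≈ 23.346 mg/L.
One interval later, Cmin,ss = Cmax,ss·e^(−kτ) ≈ 23.346 × 0.1704 ≈ 3.978 mg/L.
Trough 4.0 mg/L vs MEC 1 mg/L: adequate.

4.0 mg/L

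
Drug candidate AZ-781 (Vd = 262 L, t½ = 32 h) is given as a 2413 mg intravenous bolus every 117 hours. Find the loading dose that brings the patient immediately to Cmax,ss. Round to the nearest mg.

2621 mg

f = (1/2)^(117/32) ≈ 0.079316; accumulation ratio R = 1/(1−f) ≈ 1.08615.
Loading dose to hit Cmax,ss on first dose: D_load = D_maint·R ≈ 2413 × 1.08615 ≈ 2620.88 mg.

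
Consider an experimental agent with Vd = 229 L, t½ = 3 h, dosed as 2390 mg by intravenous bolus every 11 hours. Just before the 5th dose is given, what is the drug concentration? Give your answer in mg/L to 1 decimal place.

0.9 mg/L

f = (1/2)^(τ/t½) = (1/2)^(11/3) ≈ 0.0787.
C₀ = D/Vd = 2390/229 ≈ 10.437 mg/L.
Before the 5th dose, 4 doses have been given. Superposition: Cmin = C₀·(f + f² + … + f^4).
≈ 10.437 × (0.0787 + 0.0062 + 0.0005 + 0.0000) ≈ 10.437 × 0.0854 ≈ 0.891 mg/L.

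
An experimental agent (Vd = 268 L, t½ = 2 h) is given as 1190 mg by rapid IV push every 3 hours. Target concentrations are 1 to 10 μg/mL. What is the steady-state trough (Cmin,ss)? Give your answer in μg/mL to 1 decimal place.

τ/t½ = 3/2 ≈ 1.5, so fraction remaining f = (1/2)^(3/2) ≈ 0.3536.
Accumulation ratio R = 1/(1 − f) ≈ 1/0.6464 ≈ 1.5470.
Each bolus raises the concentration by D/Vd = 1190/268 ≈ 4.440 μg/mL.
Steady-state peak Cmax,ss = C₀·R ≈ 4.440 × 1.5470 ≈ 6.869 μg/mL.
Steady-state trough Cmin,ss = Cmax,ss·f ≈ 6.869 × 0.3536 ≈ 2.429 μg/mL.
Trough 2.4 μg/mL vs MEC 1 μg/mL: adequate.

2.4 μg/mL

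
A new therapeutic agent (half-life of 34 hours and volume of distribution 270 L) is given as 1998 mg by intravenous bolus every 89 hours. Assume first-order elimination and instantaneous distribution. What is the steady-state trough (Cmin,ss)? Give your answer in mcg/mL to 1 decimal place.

1.4 mcg/mL

k = ln2/t½ = ln2/34 ≈ 0.020387 h⁻¹; fraction remaining f = e^(−kτ) = e^(−0.020387×89) ≈ 0.1629.
Accumulation ratio R = 1/(1 − f) ≈ 1/0.8371 ≈ 1.1946.
Single-dose peak C₀ = D/Vd = 1998/270 ≈ 7.400 mcg/mL.
Steady-state peak Cmax,ss = C₀·R ≈ 7.400 × 1.1946 ≈ 8.840 mcg/mL.
One interval later, Cmin,ss = Cmax,ss·e^(−kτ) ≈ 8.840 × 0.1629 ≈ 1.440 mcg/mL.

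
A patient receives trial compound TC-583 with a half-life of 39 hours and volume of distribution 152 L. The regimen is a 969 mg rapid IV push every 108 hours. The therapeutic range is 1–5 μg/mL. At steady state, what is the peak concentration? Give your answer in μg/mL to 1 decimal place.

τ/t½ = 108/39 ≈ 2.7692, so fraction remaining f = (1/2)^(108/39) ≈ 0.1467.
At steady state, accumulation factor R = 1/(1 − e^(−kτ)) ≈ 1.1719.
Single-dose peak C₀ = D/Vd = 969/152 ≈ 6.375 μg/mL.
Cmax,ss = C₀/(1 − f) ≈ 6.375/0.8533 ≈ 7.471 μg/mL.
Peak 7.5 μg/mL vs MTC 5 μg/mL: exceeds toxic threshold.

7.5 μg/mL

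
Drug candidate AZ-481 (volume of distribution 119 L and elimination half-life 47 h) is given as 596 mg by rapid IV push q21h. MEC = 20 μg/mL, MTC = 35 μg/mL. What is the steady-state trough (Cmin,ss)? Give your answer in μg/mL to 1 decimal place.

k = ln2/t½ = ln2/47 ≈ 0.014748 h⁻¹; fraction remaining f = e^(−kτ) = e^(−0.014748×21) ≈ 0.7337.
At steady state, accumulation factor R = 1/(1 − e^(−kτ)) ≈ 3.7552.
Each bolus raises the concentration by D/Vd = 596/119 ≈ 5.008 μg/mL.
Cmax,ss = C₀/(1 − f) ≈ 5.008/0.2663 ≈ 18.806 μg/mL.
Steady-state trough Cmin,ss = Cmax,ss·f ≈ 18.806 × 0.7337 ≈ 13.798 μg/mL.
Trough 13.8 μg/mL vs MEC 20 μg/mL: subtherapeutic.

13.8 μg/mL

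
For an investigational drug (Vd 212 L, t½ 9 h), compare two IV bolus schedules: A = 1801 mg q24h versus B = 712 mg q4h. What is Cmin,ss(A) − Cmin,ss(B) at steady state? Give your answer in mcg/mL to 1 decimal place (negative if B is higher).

Regimen A: f = (1/2)^(24/9) ≈ 0.1575; Cmin,ss = (1801/212)·f/(1−f) ≈ 1.588 mcg/mL.
Regimen B: f = (1/2)^(4/9) ≈ 0.7349; Cmin,ss = (712/212)·f/(1−f) ≈ 9.310 mcg/mL.
Difference ≈ 1.588 − 9.310 ≈ -7.722 mcg/mL.

-7.7 mcg/mL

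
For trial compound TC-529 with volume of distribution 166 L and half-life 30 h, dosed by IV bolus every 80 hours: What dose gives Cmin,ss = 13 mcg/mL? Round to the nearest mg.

11544 mg

τ/t½ = 80/30 ≈ 2.6667, so f = (1/2)^(80/30) ≈ 0.157490.
Cmin,ss = (D/Vd)·f/(1−f), so D = Cmin,ss·Vd·(1−f)/f.
D = 13 × 166 × (1−f)/f ≈ 13 × 166 × 5.34961 ≈ 11544.46 mg.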